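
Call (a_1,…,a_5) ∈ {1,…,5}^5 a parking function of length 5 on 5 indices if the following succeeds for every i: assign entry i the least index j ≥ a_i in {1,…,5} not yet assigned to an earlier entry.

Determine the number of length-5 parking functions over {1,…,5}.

1296

|PF(5,5)| = (5+1−5)·(5+1)^{5−1} = 1×1296 = 1296 (Pollak)
Example (2,4,1,2,1) → sorted (1,1,2,2,4): b_i ≤ i ∀i, a PF.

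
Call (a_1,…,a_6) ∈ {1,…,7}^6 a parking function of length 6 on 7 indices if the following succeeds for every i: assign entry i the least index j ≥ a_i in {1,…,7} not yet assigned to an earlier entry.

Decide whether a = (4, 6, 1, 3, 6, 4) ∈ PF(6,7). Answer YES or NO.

YES

Order a: b = (1, 3, 4, 4, 6, 6).
  b_1=1 ≤ 2
  b_2=3 ≤ 3
  b_3=4 ≤ 4
  b_4=4 ≤ 5
  b_5=6 ≤ 6
  b_6=6 ≤ 7
All bounds hold ⇒ YES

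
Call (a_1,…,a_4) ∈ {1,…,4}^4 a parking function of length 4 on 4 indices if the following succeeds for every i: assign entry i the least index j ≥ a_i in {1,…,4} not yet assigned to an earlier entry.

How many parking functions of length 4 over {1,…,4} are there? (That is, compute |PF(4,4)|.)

125

|PF(4,4)| = 1·5^3 = 1·125 = 125 (Konheim–Weiss)
E.g. (2,2,4,1) → sorted (1,2,2,4): b_i ≤ i ∀i, a PF.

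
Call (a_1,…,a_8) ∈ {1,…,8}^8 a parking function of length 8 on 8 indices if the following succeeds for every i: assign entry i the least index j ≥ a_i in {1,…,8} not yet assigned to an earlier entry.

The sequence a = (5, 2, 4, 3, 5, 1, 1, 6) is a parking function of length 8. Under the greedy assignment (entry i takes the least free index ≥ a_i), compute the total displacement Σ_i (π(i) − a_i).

9

Σπ = 8·9/2 = 36 (π permutes [8]); Σa = 5+2+4+3+5+1+1+6 = 27; disp = 36−27 = 9.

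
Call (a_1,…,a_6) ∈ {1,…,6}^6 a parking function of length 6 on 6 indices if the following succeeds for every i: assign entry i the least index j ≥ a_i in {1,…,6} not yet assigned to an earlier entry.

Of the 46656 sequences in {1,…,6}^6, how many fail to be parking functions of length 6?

Count = (6−6+1)·(6+1)^(6−1) = 1 · 16807 = 16807 [KW]
Check (5,5,5,5,4,6) → sorted (4,5,5,5,5,6): b_1=4>1, not a PF.
So 46656 − 16807 = 29849 fail.

29849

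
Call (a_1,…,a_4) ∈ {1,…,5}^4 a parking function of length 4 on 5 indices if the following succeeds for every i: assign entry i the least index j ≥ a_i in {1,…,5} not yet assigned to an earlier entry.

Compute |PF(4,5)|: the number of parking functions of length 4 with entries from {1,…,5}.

|PF| = (5+1−4)·(5+1)^{4−1} = 2×216 = 432
One tuple (2,5,2,4) → sorted (2,2,4,5): b_i ≤ 1+i ∀i, a PF.

432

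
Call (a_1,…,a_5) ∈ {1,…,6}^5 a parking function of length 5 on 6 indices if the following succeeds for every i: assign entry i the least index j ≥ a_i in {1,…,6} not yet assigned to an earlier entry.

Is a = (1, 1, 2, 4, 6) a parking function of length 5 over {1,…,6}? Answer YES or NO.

YES

Rearranged: b = (1, 1, 2, 4, 6).
  b_1=1 ≤ 2
  b_2=1 ≤ 3
  b_3=2 ≤ 4
  b_4=4 ≤ 5
  b_5=6 ≤ 6
All bounds hold ⇒ YES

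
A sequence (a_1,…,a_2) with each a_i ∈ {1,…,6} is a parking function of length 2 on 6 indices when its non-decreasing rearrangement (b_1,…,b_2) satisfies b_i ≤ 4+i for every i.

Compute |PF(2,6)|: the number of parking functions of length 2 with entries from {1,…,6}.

Count = 5·7^1 = 5×7 = 35 (Konheim–Weiss)
Check (6,5) → sorted (5,6): b_i ≤ 4+i ∀i, a PF.

35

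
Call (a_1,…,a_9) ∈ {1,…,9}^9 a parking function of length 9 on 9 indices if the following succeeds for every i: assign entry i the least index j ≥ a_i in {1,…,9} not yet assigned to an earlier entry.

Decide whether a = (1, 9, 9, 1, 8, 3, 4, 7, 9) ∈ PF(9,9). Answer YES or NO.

Rearranged: b = (1, 1, 3, 4, 7, 8, 9, 9, 9).
  b_1=1 ≤ 1
  b_2=1 ≤ 2
  b_3=3 ≤ 3
  b_4=4 ≤ 4
  b_5=7 > 5
  fails at i=5 ⇒ NO

NO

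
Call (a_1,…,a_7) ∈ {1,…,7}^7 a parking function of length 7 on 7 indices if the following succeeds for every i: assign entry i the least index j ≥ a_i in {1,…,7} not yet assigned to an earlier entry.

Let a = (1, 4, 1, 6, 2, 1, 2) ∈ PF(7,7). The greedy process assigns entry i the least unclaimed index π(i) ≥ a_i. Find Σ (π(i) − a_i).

Σπ = 7·8/2 = 28 (π permutes [7]); Σa = 1+4+1+6+2+1+2 = 17; disp = 28−17 = 11.

11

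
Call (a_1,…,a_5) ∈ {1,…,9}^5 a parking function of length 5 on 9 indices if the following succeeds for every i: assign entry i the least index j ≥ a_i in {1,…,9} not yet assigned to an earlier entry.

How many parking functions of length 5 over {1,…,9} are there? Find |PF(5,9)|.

50000

Count = (10−5)·10^(5−1) = 5·10000 = 50000 (Konheim–Weiss)
One tuple (4,2,7,8,8) → sorted (2,4,7,8,8): b_i ≤ 4+i ∀i, a PF.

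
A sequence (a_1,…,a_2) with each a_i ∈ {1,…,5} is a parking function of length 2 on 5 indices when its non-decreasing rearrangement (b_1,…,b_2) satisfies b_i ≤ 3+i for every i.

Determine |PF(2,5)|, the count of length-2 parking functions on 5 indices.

24

#PF = (5+1−2)·(5+1)^{2−1} = 4·6 = 24 (Konheim–Weiss)
Example (4,2) → sorted (2,4): b_i ≤ 3+i ∀i, a PF.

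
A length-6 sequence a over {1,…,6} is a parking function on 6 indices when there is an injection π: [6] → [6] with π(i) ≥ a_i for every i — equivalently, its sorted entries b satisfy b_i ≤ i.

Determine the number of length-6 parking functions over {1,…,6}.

#PF = 1·7^5 = 1 · 16807 = 16807 [KW]
Check (4,3,3,1,6,2) → sorted (1,2,3,3,4,6): b_i ≤ i ∀i, a PF.

16807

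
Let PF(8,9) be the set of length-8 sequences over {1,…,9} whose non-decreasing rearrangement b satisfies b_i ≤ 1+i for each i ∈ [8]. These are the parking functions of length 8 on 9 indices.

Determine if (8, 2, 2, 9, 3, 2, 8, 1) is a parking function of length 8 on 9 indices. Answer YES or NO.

NO

Order a: b = (1, 2, 2, 2, 3, 8, 8, 9).
  b_1=1 ≤ 2
  b_2=2 ≤ 3
  b_3=2 ≤ 4
  b_4=2 ≤ 5
  b_5=3 ≤ 6
  b_6=8 > 7
  fails at i=6 ⇒ NO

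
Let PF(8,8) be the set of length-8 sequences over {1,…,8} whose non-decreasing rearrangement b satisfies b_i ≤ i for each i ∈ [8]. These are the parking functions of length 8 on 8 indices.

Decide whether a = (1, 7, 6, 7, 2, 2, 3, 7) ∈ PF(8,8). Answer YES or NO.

Rearranged: b = (1, 2, 2, 3, 6, 7, 7, 7).
  b_1=1 ≤ 1
  b_2=2 ≤ 2
  b_3=2 ≤ 3
  b_4=3 ≤ 4
  b_5=6 > 5
  fails at i=5 ⇒ NO

NO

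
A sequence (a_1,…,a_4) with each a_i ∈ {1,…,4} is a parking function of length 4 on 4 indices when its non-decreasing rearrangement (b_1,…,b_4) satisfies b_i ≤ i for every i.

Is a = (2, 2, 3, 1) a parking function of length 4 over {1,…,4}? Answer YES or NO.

Order a: b = (1, 2, 2, 3).
  b_1=1 ≤ 1
  b_2=2 ≤ 2
  b_3=2 ≤ 3
  b_4=3 ≤ 4
All bounds hold ⇒ YES

YES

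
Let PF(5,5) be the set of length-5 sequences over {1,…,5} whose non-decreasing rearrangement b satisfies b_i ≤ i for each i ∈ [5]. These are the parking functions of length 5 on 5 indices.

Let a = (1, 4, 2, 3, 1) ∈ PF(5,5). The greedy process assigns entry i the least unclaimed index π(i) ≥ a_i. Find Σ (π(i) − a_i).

4

Σπ = 5·6/2 = 15 (π permutes [5]); Σa = 1+4+2+3+1 = 11; disp = 15−11 = 4.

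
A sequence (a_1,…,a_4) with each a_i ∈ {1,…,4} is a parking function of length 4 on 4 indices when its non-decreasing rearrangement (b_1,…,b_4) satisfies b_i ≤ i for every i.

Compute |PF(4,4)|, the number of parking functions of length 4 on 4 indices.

#PF = (4−4+1)·(4+1)^(4−1) = 1×125 = 125 (Konheim–Weiss)
Example (3,2,1,1) → sorted (1,1,2,3): b_i ≤ i ∀i, a PF.

125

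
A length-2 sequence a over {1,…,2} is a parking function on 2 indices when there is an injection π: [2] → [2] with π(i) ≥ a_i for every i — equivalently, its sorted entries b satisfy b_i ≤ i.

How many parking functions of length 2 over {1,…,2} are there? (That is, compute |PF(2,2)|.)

Count = (2−2+1)·(2+1)^(2−1) = 1×3 = 3 (Pollak)
Example (2,1) → sorted (1,2): b_i ≤ i ∀i, a PF.

3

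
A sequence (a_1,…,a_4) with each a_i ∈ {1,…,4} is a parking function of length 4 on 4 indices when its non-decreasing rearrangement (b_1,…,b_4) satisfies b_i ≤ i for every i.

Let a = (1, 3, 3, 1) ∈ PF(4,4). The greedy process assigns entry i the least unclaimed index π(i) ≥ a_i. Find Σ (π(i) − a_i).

2

Σπ(i) = 1+…+4 = 10; Σa = 1+3+3+1 = 8; disp = 10−8 = 2.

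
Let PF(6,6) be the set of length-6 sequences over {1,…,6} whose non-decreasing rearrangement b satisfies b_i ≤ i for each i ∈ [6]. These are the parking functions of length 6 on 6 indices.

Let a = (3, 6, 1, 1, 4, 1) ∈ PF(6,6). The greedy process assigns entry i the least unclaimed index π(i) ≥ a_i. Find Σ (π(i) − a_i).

Σπ(i) = 1+…+6 = 21; Σa = 3+6+1+1+4+1 = 16; disp = 21−16 = 5.

5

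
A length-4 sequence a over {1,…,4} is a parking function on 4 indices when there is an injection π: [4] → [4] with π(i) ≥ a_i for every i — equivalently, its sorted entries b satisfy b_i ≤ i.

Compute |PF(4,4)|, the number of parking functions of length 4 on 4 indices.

Count = (4+1−4)·(4+1)^{4−1} = 1×125 = 125 (Pollak)
Example (2,3,2,1) → sorted (1,2,2,3): b_i ≤ i ∀i, a PF.

125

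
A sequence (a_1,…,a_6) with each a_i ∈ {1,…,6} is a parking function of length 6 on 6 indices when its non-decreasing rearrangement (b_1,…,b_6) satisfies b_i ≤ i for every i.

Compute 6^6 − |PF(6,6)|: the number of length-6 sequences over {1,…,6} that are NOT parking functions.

29849

Count = (6−6+1)·(6+1)^(6−1) = 1×16807 = 16807 (Pollak)
Example (6,5,6,5,6,3) → sorted (3,5,5,6,6,6): b_1=3>1, not a PF.
6^6 − 16807 = 46656 − 16807 = 29849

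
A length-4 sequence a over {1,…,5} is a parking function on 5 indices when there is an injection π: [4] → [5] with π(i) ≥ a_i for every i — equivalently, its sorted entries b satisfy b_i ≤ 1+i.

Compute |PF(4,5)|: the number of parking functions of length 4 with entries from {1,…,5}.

432

Count = (5−4+1)·(5+1)^(4−1) = 2·216 = 432 (Pollak)
E.g. (1,4,2,3) → sorted (1,2,3,4): b_i ≤ 1+i ∀i, a PF.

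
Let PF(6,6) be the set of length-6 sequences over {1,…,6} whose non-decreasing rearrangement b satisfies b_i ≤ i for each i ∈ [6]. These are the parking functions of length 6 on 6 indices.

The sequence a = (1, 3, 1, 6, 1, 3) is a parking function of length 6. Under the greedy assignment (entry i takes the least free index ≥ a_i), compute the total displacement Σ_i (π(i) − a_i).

Σπ = 6·7/2 = 21 (π permutes [6]); Σa = 1+3+1+6+1+3 = 15; disp = 21−15 = 6.

6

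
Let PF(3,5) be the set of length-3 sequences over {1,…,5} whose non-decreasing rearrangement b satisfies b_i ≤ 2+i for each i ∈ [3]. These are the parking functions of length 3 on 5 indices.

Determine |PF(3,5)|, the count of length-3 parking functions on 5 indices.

108

|PF| = (6−3)·6^(3−1) = 3 · 36 = 108
E.g. (1,2,1) → sorted (1,1,2): b_i ≤ 2+i ∀i, a PF.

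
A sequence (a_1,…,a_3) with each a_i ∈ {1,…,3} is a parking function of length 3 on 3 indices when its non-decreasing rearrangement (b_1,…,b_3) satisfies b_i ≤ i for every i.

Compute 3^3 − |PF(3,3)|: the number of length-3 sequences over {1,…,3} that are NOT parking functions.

#PF = (3+1−3)·(3+1)^{3−1} = 1 · 16 = 16 (Pollak)
Example (3,3,3) → sorted (3,3,3): b_1=3>1, not a PF.
So 27 − 16 = 11 fail.

11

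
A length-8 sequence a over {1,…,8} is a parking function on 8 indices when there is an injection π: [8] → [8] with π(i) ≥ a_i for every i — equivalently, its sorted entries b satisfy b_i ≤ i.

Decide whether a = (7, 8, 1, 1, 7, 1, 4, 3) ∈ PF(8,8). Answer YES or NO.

Rearranged: b = (1, 1, 1, 3, 4, 7, 7, 8).
  b_1=1 ≤ 1
  b_2=1 ≤ 2
  b_3=1 ≤ 3
  b_4=3 ≤ 4
  b_5=4 ≤ 5
  b_6=7 > 6
  fails at i=6 ⇒ NO

NO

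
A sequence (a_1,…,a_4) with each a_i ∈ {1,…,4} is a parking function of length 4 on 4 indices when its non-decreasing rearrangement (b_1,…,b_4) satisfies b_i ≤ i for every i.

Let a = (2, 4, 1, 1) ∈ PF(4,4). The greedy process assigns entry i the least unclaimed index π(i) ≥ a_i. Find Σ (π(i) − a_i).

Σπ = 4·5/2 = 10 (π permutes [4]); Σa = 2+4+1+1 = 8; disp = 10−8 = 2.

2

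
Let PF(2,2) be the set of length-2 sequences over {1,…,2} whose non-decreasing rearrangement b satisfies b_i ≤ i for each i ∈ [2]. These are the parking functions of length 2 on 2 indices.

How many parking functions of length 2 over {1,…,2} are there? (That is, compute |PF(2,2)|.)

3

#PF = (2−2+1)·(2+1)^(2−1) = 1 · 3 = 3 [KW]
Check (2,1) → sorted (1,2): b_i ≤ i ∀i, a PF.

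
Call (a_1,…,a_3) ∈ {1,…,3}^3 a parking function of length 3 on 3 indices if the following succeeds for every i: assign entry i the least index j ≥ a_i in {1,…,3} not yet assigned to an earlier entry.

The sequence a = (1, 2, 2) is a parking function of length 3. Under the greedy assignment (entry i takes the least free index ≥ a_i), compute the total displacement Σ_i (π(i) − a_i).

1

Σπ = 6 ({1..3} each once); Σa = 1+2+2 = 5; disp = 6−5 = 1.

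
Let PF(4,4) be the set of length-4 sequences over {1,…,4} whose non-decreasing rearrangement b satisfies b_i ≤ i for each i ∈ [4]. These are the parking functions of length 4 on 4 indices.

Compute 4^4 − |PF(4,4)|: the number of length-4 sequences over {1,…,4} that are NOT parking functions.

131

#PF = (4−4+1)·(4+1)^(4−1) = 1 · 125 = 125 (Konheim–Weiss)
E.g. (3,3,4,4) → sorted (3,3,4,4): b_1=3>1, not a PF.
4^4 − 125 = 256 − 125 = 131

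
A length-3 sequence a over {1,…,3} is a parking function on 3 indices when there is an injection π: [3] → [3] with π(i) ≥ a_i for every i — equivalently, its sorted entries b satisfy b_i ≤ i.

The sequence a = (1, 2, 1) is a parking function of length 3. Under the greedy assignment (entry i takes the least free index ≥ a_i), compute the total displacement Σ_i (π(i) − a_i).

Σπ = 6 ({1..3} each once); Σa = 1+2+1 = 4; disp = 6−4 = 2.

2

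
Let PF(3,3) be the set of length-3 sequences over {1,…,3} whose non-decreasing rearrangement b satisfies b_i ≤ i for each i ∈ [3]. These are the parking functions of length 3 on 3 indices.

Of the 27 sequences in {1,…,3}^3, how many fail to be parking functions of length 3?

11

#PF = (3+1−3)·(3+1)^{3−1} = 1×16 = 16 (Pollak)
Check (2,2,2) → sorted (2,2,2): b_1=2>1, not a PF.
Total 27; non-PF = 27−16 = 11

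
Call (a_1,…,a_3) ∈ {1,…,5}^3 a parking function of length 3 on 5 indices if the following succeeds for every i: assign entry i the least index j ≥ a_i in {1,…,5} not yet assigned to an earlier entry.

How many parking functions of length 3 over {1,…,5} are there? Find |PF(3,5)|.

108

Count = (6−3)·6^(3−1) = 3 · 36 = 108
Example (1,1,1) → sorted (1,1,1): b_i ≤ 2+i ∀i, a PF.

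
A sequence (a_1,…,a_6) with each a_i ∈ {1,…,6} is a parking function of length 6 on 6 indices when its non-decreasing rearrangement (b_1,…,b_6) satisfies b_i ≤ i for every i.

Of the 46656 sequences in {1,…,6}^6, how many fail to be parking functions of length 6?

29849

Count = (7−6)·7^(6−1) = 1×16807 = 16807 (Pollak)
Check (1,5,5,4,6,6) → sorted (1,4,5,5,6,6): b_2=4>2, not a PF.
So 46656 − 16807 = 29849 fail.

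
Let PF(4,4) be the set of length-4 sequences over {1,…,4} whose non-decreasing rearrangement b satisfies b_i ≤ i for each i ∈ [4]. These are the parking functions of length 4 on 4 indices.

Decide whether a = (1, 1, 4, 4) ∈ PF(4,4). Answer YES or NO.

Rearranged: b = (1, 1, 4, 4).
  b_1=1 ≤ 1
  b_2=1 ≤ 2
  b_3=4 > 3
  fails at i=3 ⇒ NO

NO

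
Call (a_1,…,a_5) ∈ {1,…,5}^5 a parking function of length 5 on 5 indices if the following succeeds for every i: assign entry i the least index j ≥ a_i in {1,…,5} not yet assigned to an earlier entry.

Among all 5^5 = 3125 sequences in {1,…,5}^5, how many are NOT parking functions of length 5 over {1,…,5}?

1829

#PF = 1·6^4 = 1×1296 = 1296
E.g. (2,1,5,4,5) → sorted (1,2,4,5,5): b_3=4>3, not a PF.
So 3125 − 1296 = 1829 fail.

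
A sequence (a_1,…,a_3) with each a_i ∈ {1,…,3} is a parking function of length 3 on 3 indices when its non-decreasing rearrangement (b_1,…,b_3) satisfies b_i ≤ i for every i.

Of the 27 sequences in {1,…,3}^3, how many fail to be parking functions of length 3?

|PF| = 1·4^2 = 1×16 = 16 [KW]
E.g. (3,3,3) → sorted (3,3,3): b_1=3>1, not a PF.
3^3 − 16 = 27 − 16 = 11

11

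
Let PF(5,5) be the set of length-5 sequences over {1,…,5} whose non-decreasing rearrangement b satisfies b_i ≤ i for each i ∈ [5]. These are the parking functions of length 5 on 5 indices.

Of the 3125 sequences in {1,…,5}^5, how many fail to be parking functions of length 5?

#PF = (5+1−5)·(5+1)^{5−1} = 1·1296 = 1296 (Pollak)
E.g. (2,3,3,3,5) → sorted (2,3,3,3,5): b_1=2>1, not a PF.
Total 3125; non-PF = 3125−1296 = 1829

1829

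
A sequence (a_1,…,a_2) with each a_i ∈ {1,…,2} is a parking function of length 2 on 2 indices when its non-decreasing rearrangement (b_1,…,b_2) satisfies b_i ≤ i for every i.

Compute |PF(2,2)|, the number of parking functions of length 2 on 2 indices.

Count = (3−2)·3^(2−1) = 1 · 3 = 3
E.g. (2,1) → sorted (1,2): b_i ≤ i ∀i, a PF.

3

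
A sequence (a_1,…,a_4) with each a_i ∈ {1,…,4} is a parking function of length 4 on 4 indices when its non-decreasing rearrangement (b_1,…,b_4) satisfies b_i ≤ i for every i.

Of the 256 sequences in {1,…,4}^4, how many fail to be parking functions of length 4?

131

|PF(4,4)| = 1·5^3 = 1×125 = 125
One tuple (4,2,2,4) → sorted (2,2,4,4): b_1=2>1, not a PF.
So 256 − 125 = 131 fail.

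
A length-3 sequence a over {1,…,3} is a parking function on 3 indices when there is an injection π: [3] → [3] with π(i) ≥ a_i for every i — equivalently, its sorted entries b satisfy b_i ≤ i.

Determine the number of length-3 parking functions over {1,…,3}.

|PF(3,3)| = (4−3)·4^(3−1) = 1·16 = 16 (Pollak)
E.g. (2,1,1) → sorted (1,1,2): b_i ≤ i ∀i, a PF.

16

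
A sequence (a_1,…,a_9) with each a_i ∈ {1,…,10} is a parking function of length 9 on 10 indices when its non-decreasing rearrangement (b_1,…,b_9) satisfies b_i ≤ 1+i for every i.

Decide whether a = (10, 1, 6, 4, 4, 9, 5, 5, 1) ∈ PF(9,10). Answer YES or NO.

Rearranged: b = (1, 1, 4, 4, 5, 5, 6, 9, 10).
  b_1=1 ≤ 2
  b_2=1 ≤ 3
  b_3=4 ≤ 4
  b_4=4 ≤ 5
  b_5=5 ≤ 6
  b_6=5 ≤ 7
  b_7=6 ≤ 8
  b_8=9 ≤ 9
  b_9=10 ≤ 10
All bounds hold ⇒ YES

YES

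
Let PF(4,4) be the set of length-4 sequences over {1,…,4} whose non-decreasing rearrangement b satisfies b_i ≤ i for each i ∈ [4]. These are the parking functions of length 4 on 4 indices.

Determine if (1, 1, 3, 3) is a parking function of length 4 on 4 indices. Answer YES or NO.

YES

Sorted: b = (1, 1, 3, 3).
  b_1=1 ≤ 1
  b_2=1 ≤ 2
  b_3=3 ≤ 3
  b_4=3 ≤ 4
All bounds hold ⇒ YES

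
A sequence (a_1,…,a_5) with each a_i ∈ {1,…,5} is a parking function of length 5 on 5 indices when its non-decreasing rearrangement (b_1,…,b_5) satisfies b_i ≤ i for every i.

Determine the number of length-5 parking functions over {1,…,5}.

Count = (5−5+1)·(5+1)^(5−1) = 1 · 1296 = 1296 (Konheim–Weiss)
One tuple (4,3,1,1,5) → sorted (1,1,3,4,5): b_i ≤ i ∀i, a PF.

1296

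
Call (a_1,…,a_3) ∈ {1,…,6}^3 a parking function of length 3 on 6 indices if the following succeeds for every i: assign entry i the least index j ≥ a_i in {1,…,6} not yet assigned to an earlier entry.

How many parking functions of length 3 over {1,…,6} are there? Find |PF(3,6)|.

196

|PF(3,6)| = 4·7^2 = 4·49 = 196 (Konheim–Weiss)
Example (5,4,6) → sorted (4,5,6): b_i ≤ 3+i ∀i, a PF.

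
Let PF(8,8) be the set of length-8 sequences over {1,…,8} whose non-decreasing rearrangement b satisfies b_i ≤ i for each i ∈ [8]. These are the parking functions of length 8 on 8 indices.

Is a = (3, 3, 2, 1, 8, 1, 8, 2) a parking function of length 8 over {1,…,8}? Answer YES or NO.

Sorted: b = (1, 1, 2, 2, 3, 3, 8, 8).
  b_1=1 ≤ 1
  b_2=1 ≤ 2
  b_3=2 ≤ 3
  b_4=2 ≤ 4
  b_5=3 ≤ 5
  b_6=3 ≤ 6
  b_7=8 > 7
  fails at i=7 ⇒ NO

NO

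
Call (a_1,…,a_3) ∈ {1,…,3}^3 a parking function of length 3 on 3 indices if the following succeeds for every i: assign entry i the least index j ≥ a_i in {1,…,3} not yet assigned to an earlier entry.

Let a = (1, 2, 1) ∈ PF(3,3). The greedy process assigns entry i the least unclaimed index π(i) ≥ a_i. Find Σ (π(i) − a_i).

Σπ(i) = 1+…+3 = 6; Σa = 1+2+1 = 4; disp = 6−4 = 2.

2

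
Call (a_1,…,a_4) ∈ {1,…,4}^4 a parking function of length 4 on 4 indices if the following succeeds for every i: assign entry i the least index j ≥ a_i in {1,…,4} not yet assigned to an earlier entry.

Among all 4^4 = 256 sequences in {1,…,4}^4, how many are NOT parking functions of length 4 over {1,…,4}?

#PF = (4−4+1)·(4+1)^(4−1) = 1·125 = 125
Check (4,1,3,3) → sorted (1,3,3,4): b_2=3>2, not a PF.
So 256 − 125 = 131 fail.

131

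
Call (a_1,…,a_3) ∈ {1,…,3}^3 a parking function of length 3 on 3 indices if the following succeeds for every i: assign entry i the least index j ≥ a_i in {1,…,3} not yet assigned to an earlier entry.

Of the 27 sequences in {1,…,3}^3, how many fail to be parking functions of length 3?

11

#PF = (3−3+1)·(3+1)^(3−1) = 1·16 = 16
One tuple (3,3,2) → sorted (2,3,3): b_1=2>1, not a PF.
3^3 − 16 = 27 − 16 = 11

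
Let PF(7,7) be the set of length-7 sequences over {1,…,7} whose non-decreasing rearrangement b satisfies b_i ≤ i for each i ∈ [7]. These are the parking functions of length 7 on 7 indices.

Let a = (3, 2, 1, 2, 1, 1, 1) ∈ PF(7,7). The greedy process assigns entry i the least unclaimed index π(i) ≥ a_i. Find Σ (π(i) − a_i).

17

Σπ(i) = 1+…+7 = 28; Σa = 3+2+1+2+1+1+1 = 11; disp = 28−11 = 17.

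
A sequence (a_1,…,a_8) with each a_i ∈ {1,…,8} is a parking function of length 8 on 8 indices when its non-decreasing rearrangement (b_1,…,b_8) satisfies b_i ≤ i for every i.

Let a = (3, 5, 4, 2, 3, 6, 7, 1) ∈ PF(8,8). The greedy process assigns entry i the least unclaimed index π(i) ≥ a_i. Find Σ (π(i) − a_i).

Σπ(i) = 1+…+8 = 36; Σa = 3+5+4+2+3+6+7+1 = 31; disp = 36−31 = 5.

5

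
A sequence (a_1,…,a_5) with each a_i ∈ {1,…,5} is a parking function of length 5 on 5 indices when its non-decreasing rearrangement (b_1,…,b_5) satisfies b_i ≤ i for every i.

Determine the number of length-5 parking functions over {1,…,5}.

1296

#PF = (5+1−5)·(5+1)^{5−1} = 1 · 1296 = 1296
Example (1,5,4,3,1) → sorted (1,1,3,4,5): b_i ≤ i ∀i, a PF.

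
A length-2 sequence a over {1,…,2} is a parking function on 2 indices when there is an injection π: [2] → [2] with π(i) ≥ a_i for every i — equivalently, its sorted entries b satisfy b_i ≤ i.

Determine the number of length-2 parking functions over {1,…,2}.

#PF = 1·3^1 = 1·3 = 3 (Pollak)
Example (2,1) → sorted (1,2): b_i ≤ i ∀i, a PF.

3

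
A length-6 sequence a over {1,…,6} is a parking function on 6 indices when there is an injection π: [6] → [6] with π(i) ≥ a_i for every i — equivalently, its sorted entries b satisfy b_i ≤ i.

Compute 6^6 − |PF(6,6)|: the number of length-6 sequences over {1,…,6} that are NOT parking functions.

29849

|PF| = 1·7^5 = 1×16807 = 16807
Check (6,3,6,6,6,2) → sorted (2,3,6,6,6,6): b_1=2>1, not a PF.
So 46656 − 16807 = 29849 fail.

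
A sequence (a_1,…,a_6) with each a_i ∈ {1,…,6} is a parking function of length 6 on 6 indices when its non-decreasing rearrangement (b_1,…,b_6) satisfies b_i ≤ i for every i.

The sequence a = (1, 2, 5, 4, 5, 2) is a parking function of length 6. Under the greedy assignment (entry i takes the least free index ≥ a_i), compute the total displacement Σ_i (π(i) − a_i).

Σπ(i) = 1+…+6 = 21; Σa = 1+2+5+4+5+2 = 19; disp = 21−19 = 2.

2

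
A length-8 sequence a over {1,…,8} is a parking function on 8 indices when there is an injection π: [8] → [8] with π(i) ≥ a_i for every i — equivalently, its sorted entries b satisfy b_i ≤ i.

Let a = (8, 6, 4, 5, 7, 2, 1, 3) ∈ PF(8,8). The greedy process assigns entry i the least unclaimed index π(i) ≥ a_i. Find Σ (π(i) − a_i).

0

Σπ = 8·9/2 = 36 (π permutes [8]); Σa = 8+6+4+5+7+2+1+3 = 36; disp = 36−36 = 0.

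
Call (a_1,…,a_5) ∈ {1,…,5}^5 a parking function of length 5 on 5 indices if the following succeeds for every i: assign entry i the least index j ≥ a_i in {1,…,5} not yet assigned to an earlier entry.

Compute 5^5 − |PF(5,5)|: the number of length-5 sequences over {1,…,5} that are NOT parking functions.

|PF| = (5+1−5)·(5+1)^{5−1} = 1·1296 = 1296 (Konheim–Weiss)
Example (4,5,3,5,5) → sorted (3,4,5,5,5): b_1=3>1, not a PF.
Total 3125; non-PF = 3125−1296 = 1829

1829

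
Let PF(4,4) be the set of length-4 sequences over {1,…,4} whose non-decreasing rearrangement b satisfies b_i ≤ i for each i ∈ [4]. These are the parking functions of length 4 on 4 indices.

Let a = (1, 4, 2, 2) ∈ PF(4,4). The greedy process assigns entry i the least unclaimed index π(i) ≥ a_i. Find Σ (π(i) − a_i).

Σπ = 10 ({1..4} each once); Σa = 1+4+2+2 = 9; disp = 10−9 = 1.

1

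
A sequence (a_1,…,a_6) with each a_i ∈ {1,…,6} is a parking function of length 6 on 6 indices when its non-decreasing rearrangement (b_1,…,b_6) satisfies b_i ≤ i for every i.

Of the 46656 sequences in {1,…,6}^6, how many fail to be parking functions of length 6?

|PF(6,6)| = (6−6+1)·(6+1)^(6−1) = 1×16807 = 16807 (Pollak)
Check (3,5,6,5,5,5) → sorted (3,5,5,5,5,6): b_1=3>1, not a PF.
Total 46656; non-PF = 46656−16807 = 29849

29849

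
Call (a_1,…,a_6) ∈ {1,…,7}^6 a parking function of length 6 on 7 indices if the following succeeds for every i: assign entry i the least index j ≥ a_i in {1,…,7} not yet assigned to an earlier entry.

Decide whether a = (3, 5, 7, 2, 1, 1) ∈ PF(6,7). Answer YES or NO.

YES

Order a: b = (1, 1, 2, 3, 5, 7).
  b_1=1 ≤ 2
  b_2=1 ≤ 3
  b_3=2 ≤ 4
  b_4=3 ≤ 5
  b_5=5 ≤ 6
  b_6=7 ≤ 7
All bounds hold ⇒ YES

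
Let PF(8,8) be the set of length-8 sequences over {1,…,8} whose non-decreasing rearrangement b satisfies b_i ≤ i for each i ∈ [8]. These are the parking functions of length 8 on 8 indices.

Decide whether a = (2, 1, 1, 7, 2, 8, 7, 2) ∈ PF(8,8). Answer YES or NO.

NO

Sorted: b = (1, 1, 2, 2, 2, 7, 7, 8).
  b_1=1 ≤ 1
  b_2=1 ≤ 2
  b_3=2 ≤ 3
  b_4=2 ≤ 4
  b_5=2 ≤ 5
  b_6=7 > 6
  fails at i=6 ⇒ NO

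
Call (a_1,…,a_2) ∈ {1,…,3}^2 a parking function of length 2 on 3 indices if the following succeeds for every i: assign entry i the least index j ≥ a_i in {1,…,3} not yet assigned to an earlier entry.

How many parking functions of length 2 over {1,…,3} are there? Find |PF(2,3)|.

#PF = (4−2)·4^(2−1) = 2×4 = 8 (Konheim–Weiss)
Check (3,2) → sorted (2,3): b_i ≤ 1+i ∀i, a PF.

8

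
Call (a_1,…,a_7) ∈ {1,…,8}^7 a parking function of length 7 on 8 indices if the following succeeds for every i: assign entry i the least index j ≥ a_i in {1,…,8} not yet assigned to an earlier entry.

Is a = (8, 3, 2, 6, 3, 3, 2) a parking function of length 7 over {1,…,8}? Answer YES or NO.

Order a: b = (2, 2, 3, 3, 3, 6, 8).
  b_1=2 ≤ 2
  b_2=2 ≤ 3
  b_3=3 ≤ 4
  b_4=3 ≤ 5
  b_5=3 ≤ 6
  b_6=6 ≤ 7
  b_7=8 ≤ 8
All bounds hold ⇒ YES

YES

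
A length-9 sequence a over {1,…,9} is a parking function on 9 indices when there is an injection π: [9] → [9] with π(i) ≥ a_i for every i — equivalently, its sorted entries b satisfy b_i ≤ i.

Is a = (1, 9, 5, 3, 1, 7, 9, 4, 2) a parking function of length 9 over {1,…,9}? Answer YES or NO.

Rearranged: b = (1, 1, 2, 3, 4, 5, 7, 9, 9).
  b_1=1 ≤ 1
  b_2=1 ≤ 2
  b_3=2 ≤ 3
  b_4=3 ≤ 4
  b_5=4 ≤ 5
  b_6=5 ≤ 6
  b_7=7 ≤ 7
  b_8=9 > 8
  fails at i=8 ⇒ NO

NO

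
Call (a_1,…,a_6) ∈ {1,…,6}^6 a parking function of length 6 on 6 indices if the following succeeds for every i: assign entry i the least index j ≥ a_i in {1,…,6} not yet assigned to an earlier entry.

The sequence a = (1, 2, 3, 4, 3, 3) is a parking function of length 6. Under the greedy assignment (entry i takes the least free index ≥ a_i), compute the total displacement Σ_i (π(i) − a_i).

5

Σπ = 6·7/2 = 21 (π permutes [6]); Σa = 1+2+3+4+3+3 = 16; disp = 21−16 = 5.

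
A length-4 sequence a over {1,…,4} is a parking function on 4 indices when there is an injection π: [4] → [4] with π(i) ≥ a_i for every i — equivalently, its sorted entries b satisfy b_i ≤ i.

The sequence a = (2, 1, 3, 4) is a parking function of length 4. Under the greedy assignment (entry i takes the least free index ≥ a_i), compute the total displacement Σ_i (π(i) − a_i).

0

Σπ = 10 ({1..4} each once); Σa = 2+1+3+4 = 10; disp = 10−10 = 0.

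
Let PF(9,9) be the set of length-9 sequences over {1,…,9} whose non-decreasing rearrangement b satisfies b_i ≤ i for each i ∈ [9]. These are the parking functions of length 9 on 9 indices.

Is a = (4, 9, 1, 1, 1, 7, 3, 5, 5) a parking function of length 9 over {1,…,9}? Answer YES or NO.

YES

Order a: b = (1, 1, 1, 3, 4, 5, 5, 7, 9).
  b_1=1 ≤ 1
  b_2=1 ≤ 2
  b_3=1 ≤ 3
  b_4=3 ≤ 4
  b_5=4 ≤ 5
  b_6=5 ≤ 6
  b_7=5 ≤ 7
  b_8=7 ≤ 8
  b_9=9 ≤ 9
All bounds hold ⇒ YES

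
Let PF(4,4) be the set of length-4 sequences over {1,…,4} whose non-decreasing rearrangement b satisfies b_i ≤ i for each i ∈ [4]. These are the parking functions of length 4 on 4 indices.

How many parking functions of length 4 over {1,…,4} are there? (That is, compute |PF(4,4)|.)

Count = (5−4)·5^(4−1) = 1×125 = 125
Check (3,1,3,1) → sorted (1,1,3,3): b_i ≤ i ∀i, a PF.

125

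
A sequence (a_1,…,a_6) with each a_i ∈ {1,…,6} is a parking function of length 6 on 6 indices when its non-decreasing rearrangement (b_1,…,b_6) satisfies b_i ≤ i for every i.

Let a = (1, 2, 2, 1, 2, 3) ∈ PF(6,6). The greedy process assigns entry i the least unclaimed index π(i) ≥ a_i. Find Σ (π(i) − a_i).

Σπ(i) = 1+…+6 = 21; Σa = 1+2+2+1+2+3 = 11; disp = 21−11 = 10.

10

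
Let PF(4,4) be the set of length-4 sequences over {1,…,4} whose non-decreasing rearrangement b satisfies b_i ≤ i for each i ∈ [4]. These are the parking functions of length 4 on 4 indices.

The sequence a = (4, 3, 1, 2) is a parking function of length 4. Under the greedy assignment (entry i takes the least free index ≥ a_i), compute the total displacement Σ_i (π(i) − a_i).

Σπ = 4·5/2 = 10 (π permutes [4]); Σa = 4+3+1+2 = 10; disp = 10−10 = 0.

0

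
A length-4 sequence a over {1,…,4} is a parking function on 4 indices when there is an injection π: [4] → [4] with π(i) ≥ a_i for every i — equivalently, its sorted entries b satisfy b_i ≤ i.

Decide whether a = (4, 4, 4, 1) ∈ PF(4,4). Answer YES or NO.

Rearranged: b = (1, 4, 4, 4).
  b_1=1 ≤ 1
  b_2=4 > 2
  fails at i=2 ⇒ NO

NO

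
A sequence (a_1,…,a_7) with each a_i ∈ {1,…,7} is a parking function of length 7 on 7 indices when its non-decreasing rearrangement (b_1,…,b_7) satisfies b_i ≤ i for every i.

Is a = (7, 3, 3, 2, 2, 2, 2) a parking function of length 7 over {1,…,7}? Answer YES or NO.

NO

Rearranged: b = (2, 2, 2, 2, 3, 3, 7).
  b_1=2 > 1
  fails at i=1 ⇒ NO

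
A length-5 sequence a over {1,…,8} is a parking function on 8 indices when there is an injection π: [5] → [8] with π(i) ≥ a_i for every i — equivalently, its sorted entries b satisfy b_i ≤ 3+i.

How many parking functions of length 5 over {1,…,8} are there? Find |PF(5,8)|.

26244

|PF| = (8−5+1)·(8+1)^(5−1) = 4 · 6561 = 26244
Check (5,6,6,2,8) → sorted (2,5,6,6,8): b_i ≤ 3+i ∀i, a PF.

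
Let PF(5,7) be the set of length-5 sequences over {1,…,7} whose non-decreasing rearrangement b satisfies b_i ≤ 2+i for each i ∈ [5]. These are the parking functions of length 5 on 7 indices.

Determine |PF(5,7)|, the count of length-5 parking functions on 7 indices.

Count = (7+1−5)·(7+1)^{5−1} = 3·4096 = 12288 (Pollak)
Example (4,1,2,6,2) → sorted (1,2,2,4,6): b_i ≤ 2+i ∀i, a PF.

12288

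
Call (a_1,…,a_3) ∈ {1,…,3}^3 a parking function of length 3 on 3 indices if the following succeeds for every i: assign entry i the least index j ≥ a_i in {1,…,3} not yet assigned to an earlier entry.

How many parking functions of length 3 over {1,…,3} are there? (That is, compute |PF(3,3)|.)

|PF(3,3)| = (3−3+1)·(3+1)^(3−1) = 1 · 16 = 16
E.g. (3,2,1) → sorted (1,2,3): b_i ≤ i ∀i, a PF.

16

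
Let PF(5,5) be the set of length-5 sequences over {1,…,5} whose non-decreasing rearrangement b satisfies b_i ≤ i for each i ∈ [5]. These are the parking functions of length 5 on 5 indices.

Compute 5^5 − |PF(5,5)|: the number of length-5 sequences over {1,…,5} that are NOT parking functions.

1829

|PF(5,5)| = (5+1−5)·(5+1)^{5−1} = 1·1296 = 1296 (Pollak)
E.g. (4,5,2,3,4) → sorted (2,3,4,4,5): b_1=2>1, not a PF.
5^5 − 1296 = 3125 − 1296 = 1829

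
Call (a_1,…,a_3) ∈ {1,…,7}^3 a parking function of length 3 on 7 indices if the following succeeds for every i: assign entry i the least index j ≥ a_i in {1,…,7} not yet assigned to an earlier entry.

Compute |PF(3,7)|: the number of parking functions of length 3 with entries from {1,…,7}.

|PF(3,7)| = 5·8^2 = 5·64 = 320 (Pollak)
E.g. (6,3,2) → sorted (2,3,6): b_i ≤ 4+i ∀i, a PF.

320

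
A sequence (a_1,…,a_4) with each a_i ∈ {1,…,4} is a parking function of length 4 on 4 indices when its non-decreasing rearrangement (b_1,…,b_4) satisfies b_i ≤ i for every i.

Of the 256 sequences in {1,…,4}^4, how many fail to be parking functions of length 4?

131

|PF(4,4)| = (5−4)·5^(4−1) = 1×125 = 125 (Pollak)
E.g. (2,2,3,4) → sorted (2,2,3,4): b_1=2>1, not a PF.
Total 256; non-PF = 256−125 = 131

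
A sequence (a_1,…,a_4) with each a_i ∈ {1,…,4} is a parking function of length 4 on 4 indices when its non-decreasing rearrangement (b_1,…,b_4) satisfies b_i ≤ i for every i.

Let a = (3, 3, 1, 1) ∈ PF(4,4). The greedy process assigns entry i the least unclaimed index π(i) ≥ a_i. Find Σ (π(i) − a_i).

2

Σπ(i) = 1+…+4 = 10; Σa = 3+3+1+1 = 8; disp = 10−8 = 2.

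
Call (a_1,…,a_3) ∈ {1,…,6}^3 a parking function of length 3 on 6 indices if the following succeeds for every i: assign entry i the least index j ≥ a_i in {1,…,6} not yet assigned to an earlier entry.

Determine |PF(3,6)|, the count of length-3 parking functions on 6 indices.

196

|PF(3,6)| = 4·7^2 = 4 · 49 = 196 (Konheim–Weiss)
Check (2,3,1) → sorted (1,2,3): b_i ≤ 3+i ∀i, a PF.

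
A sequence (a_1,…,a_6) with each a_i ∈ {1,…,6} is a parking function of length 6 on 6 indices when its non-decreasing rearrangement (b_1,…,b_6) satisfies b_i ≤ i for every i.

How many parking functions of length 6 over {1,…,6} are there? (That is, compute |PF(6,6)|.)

|PF| = (7−6)·7^(6−1) = 1 · 16807 = 16807 (Pollak)
E.g. (1,4,1,3,1,5) → sorted (1,1,1,3,4,5): b_i ≤ i ∀i, a PF.

16807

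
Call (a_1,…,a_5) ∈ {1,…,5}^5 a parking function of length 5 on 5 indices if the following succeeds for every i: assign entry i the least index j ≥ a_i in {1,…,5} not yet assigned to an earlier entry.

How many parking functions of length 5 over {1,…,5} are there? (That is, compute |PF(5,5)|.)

1296

Count = (6−5)·6^(5−1) = 1·1296 = 1296
Example (1,1,3,5,4) → sorted (1,1,3,4,5): b_i ≤ i ∀i, a PF.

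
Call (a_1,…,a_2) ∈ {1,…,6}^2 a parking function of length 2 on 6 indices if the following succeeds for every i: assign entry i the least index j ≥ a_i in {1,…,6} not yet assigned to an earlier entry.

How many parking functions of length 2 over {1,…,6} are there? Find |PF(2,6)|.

|PF(2,6)| = (6+1−2)·(6+1)^{2−1} = 5·7 = 35 (Konheim–Weiss)
One tuple (4,5) → sorted (4,5): b_i ≤ 4+i ∀i, a PF.

35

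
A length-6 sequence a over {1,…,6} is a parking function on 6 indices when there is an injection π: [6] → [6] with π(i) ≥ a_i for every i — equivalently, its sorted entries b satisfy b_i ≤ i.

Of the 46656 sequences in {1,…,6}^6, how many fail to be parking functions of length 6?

#PF = (6−6+1)·(6+1)^(6−1) = 1 · 16807 = 16807 (Pollak)
E.g. (5,6,6,3,3,5) → sorted (3,3,5,5,6,6): b_1=3>1, not a PF.
So 46656 − 16807 = 29849 fail.

29849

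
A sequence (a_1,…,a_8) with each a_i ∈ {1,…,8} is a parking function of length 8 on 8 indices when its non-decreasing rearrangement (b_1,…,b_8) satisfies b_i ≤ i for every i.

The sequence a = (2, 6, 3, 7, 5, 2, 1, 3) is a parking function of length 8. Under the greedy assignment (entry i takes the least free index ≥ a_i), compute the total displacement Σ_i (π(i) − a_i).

Σπ(i) = 1+…+8 = 36; Σa = 2+6+3+7+5+2+1+3 = 29; disp = 36−29 = 7.

7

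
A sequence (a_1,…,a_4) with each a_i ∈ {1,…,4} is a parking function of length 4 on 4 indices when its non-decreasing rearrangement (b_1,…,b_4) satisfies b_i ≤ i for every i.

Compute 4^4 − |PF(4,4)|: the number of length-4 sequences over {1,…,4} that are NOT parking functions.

131

|PF| = (4−4+1)·(4+1)^(4−1) = 1·125 = 125 [KW]
Check (3,4,3,4) → sorted (3,3,4,4): b_1=3>1, not a PF.
4^4 − 125 = 256 − 125 = 131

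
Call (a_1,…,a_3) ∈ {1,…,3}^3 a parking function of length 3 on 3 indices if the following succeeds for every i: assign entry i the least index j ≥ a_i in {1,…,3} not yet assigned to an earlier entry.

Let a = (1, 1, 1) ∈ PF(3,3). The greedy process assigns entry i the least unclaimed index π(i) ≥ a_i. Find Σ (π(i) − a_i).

Σπ = 3·4/2 = 6 (π permutes [3]); Σa = 1+1+1 = 3; disp = 6−3 = 3.

3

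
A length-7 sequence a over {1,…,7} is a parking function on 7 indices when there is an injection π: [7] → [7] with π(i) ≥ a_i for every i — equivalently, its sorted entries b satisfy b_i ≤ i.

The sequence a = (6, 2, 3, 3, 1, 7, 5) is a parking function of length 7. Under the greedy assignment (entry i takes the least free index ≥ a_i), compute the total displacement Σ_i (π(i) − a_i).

Σπ = 7·8/2 = 28 (π permutes [7]); Σa = 6+2+3+3+1+7+5 = 27; disp = 28−27 = 1.

1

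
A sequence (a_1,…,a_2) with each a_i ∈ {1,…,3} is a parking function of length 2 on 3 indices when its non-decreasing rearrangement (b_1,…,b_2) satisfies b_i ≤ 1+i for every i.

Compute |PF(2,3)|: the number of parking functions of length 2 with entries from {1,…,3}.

8

#PF = (3−2+1)·(3+1)^(2−1) = 2×4 = 8 (Konheim–Weiss)
One tuple (2,1) → sorted (1,2): b_i ≤ 1+i ∀i, a PF.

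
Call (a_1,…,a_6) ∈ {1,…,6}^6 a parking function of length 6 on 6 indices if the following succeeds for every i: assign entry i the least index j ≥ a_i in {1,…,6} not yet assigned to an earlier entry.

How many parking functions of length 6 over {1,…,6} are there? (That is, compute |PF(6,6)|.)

Count = (6+1−6)·(6+1)^{6−1} = 1×16807 = 16807 (Pollak)
One tuple (1,5,2,1,4,6) → sorted (1,1,2,4,5,6): b_i ≤ i ∀i, a PF.

16807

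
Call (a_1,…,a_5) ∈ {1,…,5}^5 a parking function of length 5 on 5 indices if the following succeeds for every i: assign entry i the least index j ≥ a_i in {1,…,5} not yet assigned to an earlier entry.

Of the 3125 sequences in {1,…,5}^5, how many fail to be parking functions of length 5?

1829

Count = (6−5)·6^(5−1) = 1 · 1296 = 1296
Check (5,5,5,5,3) → sorted (3,5,5,5,5): b_1=3>1, not a PF.
So 3125 − 1296 = 1829 fail.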